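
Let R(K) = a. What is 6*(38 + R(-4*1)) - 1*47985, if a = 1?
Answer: -47751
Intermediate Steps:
R(K) = 1
6*(38 + R(-4*1)) - 1*47985 = 6*(38 + 1) - 1*47985 = 6*39 - 47985 = 234 - 47985 = -47751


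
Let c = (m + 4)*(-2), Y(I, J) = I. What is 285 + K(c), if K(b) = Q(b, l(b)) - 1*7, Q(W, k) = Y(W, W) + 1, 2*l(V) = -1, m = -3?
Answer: 277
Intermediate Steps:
l(V) = -½ (l(V) = (½)*(-1) = -½)
c = -2 (c = (-3 + 4)*(-2) = 1*(-2) = -2)
Q(W, k) = 1 + W (Q(W, k) = W + 1 = 1 + W)
K(b) = -6 + b (K(b) = (1 + b) - 1*7 = (1 + b) - 7 = -6 + b)
285 + K(c) = 285 + (-6 - 2) = 285 - 8 = 277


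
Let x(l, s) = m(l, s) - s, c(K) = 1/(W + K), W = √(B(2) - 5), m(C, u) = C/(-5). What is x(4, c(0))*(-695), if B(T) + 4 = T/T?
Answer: 556 - 695*I*√2/4 ≈ 556.0 - 245.72*I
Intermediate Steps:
B(T) = -3 (B(T) = -4 + T/T = -4 + 1 = -3)
m(C, u) = -C/5 (m(C, u) = C*(-⅕) = -C/5)
W = 2*I*√2 (W = √(-3 - 5) = √(-8) = 2*I*√2 ≈ 2.8284*I)
c(K) = 1/(K + 2*I*√2) (c(K) = 1/(2*I*√2 + K) = 1/(K + 2*I*√2))
x(l, s) = -s - l/5 (x(l, s) = -l/5 - s = -s - l/5)
x(4, c(0))*(-695) = (-1/(0 + 2*I*√2) - ⅕*4)*(-695) = (-1/(2*I*√2) - ⅘)*(-695) = (-(-1)*I*√2/4 - ⅘)*(-695) = (I*√2/4 - ⅘)*(-695) = (-⅘ + I*√2/4)*(-695) = 556 - 695*I*√2/4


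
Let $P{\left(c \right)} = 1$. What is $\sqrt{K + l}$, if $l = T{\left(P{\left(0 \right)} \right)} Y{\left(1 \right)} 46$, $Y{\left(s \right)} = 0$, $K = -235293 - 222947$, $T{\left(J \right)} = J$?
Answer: $16 i \sqrt{1790} \approx 676.93 i$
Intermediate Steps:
$K = -458240$
$l = 0$ ($l = 1 \cdot 0 \cdot 46 = 0 \cdot 46 = 0$)
$\sqrt{K + l} = \sqrt{-458240 + 0} = \sqrt{-458240} = 16 i \sqrt{1790}$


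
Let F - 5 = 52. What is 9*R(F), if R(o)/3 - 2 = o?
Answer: 1593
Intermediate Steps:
F = 57 (F = 5 + 52 = 57)
R(o) = 6 + 3*o
9*R(F) = 9*(6 + 3*57) = 9*(6 + 171) = 9*177 = 1593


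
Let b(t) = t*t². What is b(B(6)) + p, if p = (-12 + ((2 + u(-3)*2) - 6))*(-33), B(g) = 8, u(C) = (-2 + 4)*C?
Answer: 1436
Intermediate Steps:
u(C) = 2*C
b(t) = t³
p = 924 (p = (-12 + ((2 + (2*(-3))*2) - 6))*(-33) = (-12 + ((2 - 6*2) - 6))*(-33) = (-12 + ((2 - 12) - 6))*(-33) = (-12 + (-10 - 6))*(-33) = (-12 - 16)*(-33) = -28*(-33) = 924)
b(B(6)) + p = 8³ + 924 = 512 + 924 = 1436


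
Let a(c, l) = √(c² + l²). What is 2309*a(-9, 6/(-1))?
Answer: 6927*√13 ≈ 24976.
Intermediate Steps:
2309*a(-9, 6/(-1)) = 2309*√((-9)² + (6/(-1))²) = 2309*√(81 + (6*(-1))²) = 2309*√(81 + (-6)²) = 2309*√(81 + 36) = 2309*√117 = 2309*(3*√13) = 6927*√13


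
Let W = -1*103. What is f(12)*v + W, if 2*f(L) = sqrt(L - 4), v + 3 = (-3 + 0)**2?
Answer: -103 + 6*sqrt(2) ≈ -94.515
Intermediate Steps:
W = -103
v = 6 (v = -3 + (-3 + 0)**2 = -3 + (-3)**2 = -3 + 9 = 6)
f(L) = sqrt(-4 + L)/2 (f(L) = sqrt(L - 4)/2 = sqrt(-4 + L)/2)
f(12)*v + W = (sqrt(-4 + 12)/2)*6 - 103 = (sqrt(8)/2)*6 - 103 = ((2*sqrt(2))/2)*6 - 103 = sqrt(2)*6 - 103 = 6*sqrt(2) - 103 = -103 + 6*sqrt(2)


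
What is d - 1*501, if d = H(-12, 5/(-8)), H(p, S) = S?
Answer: -4013/8 ≈ -501.63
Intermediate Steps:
d = -5/8 (d = 5/(-8) = 5*(-⅛) = -5/8 ≈ -0.62500)
d - 1*501 = -5/8 - 1*501 = -5/8 - 501 = -4013/8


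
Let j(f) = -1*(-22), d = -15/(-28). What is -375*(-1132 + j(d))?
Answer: 416250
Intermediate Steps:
d = 15/28 (d = -15*(-1/28) = 15/28 ≈ 0.53571)
j(f) = 22
-375*(-1132 + j(d)) = -375*(-1132 + 22) = -375*(-1110) = 416250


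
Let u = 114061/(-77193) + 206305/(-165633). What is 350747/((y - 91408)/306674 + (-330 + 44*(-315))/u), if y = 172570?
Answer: 10067610591802029797/149576462398989558 ≈ 67.307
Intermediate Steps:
u = -374382446/137480733 (u = 114061*(-1/77193) + 206305*(-1/165633) = -114061/77193 - 6655/5343 = -374382446/137480733 ≈ -2.7232)
350747/((y - 91408)/306674 + (-330 + 44*(-315))/u) = 350747/((172570 - 91408)/306674 + (-330 + 44*(-315))/(-374382446/137480733)) = 350747/(81162*(1/306674) + (-330 - 13860)*(-137480733/374382446)) = 350747/(40581/153337 - 14190*(-137480733/374382446)) = 350747/(40581/153337 + 975425800635/187191223) = 350747/(149576462398989558/28703340561151) = 350747*(28703340561151/149576462398989558) = 10067610591802029797/149576462398989558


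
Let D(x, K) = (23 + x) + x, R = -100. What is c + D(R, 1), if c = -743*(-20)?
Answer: 14683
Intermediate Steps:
D(x, K) = 23 + 2*x
c = 14860
c + D(R, 1) = 14860 + (23 + 2*(-100)) = 14860 + (23 - 200) = 14860 - 177 = 14683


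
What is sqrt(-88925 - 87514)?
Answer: I*sqrt(176439) ≈ 420.05*I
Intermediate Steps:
sqrt(-88925 - 87514) = sqrt(-176439) = I*sqrt(176439)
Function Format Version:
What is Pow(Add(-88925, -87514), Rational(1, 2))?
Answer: Mul(I, Pow(176439, Rational(1, 2))) ≈ Mul(420.05, I)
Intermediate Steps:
Pow(Add(-88925, -87514), Rational(1, 2)) = Pow(-176439, Rational(1, 2)) = Mul(I, Pow(176439, Rational(1, 2)))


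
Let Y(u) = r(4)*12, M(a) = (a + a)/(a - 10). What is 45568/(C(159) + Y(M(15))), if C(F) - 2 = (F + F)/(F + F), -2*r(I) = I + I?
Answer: -45568/45 ≈ -1012.6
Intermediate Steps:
r(I) = -I (r(I) = -(I + I)/2 = -I)
M(a) = 2*a/(-10 + a) (M(a) = (2*a)/(-10 + a) = 2*a/(-10 + a))
Y(u) = -48 (Y(u) = -1*4*12 = -4*12 = -48)
C(F) = 3 (C(F) = 2 + (F + F)/(F + F) = 2 + (2*F)/((2*F)) = 2 + (2*F)*(1/(2*F)) = 2 + 1 = 3)
45568/(C(159) + Y(M(15))) = 45568/(3 - 48) = 45568/(-45) = 45568*(-1/45) = -45568/45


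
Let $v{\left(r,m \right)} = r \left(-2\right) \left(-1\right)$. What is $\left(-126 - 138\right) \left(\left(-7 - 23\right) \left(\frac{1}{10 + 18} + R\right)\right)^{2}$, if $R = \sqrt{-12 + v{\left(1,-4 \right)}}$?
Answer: $\frac{116409150}{49} - \frac{118800 i \sqrt{10}}{7} \approx 2.3757 \cdot 10^{6} - 53668.0 i$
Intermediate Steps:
$v{\left(r,m \right)} = 2 r$ ($v{\left(r,m \right)} = - 2 r \left(-1\right) = 2 r$)
$R = i \sqrt{10}$ ($R = \sqrt{-12 + 2 \cdot 1} = \sqrt{-12 + 2} = \sqrt{-10} = i \sqrt{10} \approx 3.1623 i$)
$\left(-126 - 138\right) \left(\left(-7 - 23\right) \left(\frac{1}{10 + 18} + R\right)\right)^{2} = \left(-126 - 138\right) \left(\left(-7 - 23\right) \left(\frac{1}{10 + 18} + i \sqrt{10}\right)\right)^{2} = - 264 \left(- 30 \left(\frac{1}{28} + i \sqrt{10}\right)\right)^{2} = - 264 \left(- \frac{15}{14} - 30 i \sqrt{10}\right)^{2}$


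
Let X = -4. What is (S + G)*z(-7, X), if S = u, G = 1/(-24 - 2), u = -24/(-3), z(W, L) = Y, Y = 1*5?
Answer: 1035/26 ≈ 39.808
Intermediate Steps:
Y = 5
z(W, L) = 5
u = 8 (u = -24*(-⅓) = 8)
G = -1/26 (G = 1/(-26) = -1/26 ≈ -0.038462)
S = 8
(S + G)*z(-7, X) = (8 - 1/26)*5 = (207/26)*5 = 1035/26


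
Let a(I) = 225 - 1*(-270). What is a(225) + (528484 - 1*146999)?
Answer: 381980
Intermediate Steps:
a(I) = 495 (a(I) = 225 + 270 = 495)
a(225) + (528484 - 1*146999) = 495 + (528484 - 1*146999) = 495 + (528484 - 146999) = 495 + 381485 = 381980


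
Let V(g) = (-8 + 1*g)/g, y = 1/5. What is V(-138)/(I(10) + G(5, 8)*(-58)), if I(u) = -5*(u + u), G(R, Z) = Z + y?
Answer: -365/198582 ≈ -0.0018380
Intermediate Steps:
y = ⅕ ≈ 0.20000
G(R, Z) = ⅕ + Z (G(R, Z) = Z + ⅕ = ⅕ + Z)
I(u) = -10*u
V(g) = (-8 + g)/g
V(-138)/(I(10) + G(5, 8)*(-58)) = ((-8 - 138)/(-138))/(-10*10 + (⅕ + 8)*(-58)) = (-1/138*(-146))/(-100 + (41/5)*(-58)) = 73/(69*(-100 - 2378/5)) = 73/(69*(-2878/5)) = (73/69)*(-5/2878) = -365/198582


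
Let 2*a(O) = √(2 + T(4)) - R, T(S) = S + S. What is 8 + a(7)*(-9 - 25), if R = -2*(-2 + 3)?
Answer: -26 - 17*√10 ≈ -79.759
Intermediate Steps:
T(S) = 2*S
R = -2 (R = -2*1 = -2)
a(O) = 1 + √10/2 (a(O) = (√(2 + 2*4) - 1*(-2))/2 = (√(2 + 8) + 2)/2 = (√10 + 2)/2 = (2 + √10)/2 = 1 + √10/2)
8 + a(7)*(-9 - 25) = 8 + (1 + √10/2)*(-9 - 25) = 8 + (1 + √10/2)*(-34) = 8 + (-34 - 17*√10) = -26 - 17*√10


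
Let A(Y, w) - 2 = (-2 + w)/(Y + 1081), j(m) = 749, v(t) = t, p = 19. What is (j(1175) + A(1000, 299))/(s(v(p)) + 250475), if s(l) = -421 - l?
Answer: 1563128/520322835 ≈ 0.0030041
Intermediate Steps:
A(Y, w) = 2 + (-2 + w)/(1081 + Y) (A(Y, w) = 2 + (-2 + w)/(Y + 1081) = 2 + (-2 + w)/(1081 + Y))
(j(1175) + A(1000, 299))/(s(v(p)) + 250475) = (749 + (2160 + 299 + 2*1000)/(1081 + 1000))/((-421 - 1*19) + 250475) = (749 + (2160 + 299 + 2000)/2081)/((-421 - 19) + 250475) = (749 + (1/2081)*4459)/(-440 + 250475) = (749 + 4459/2081)/250035 = (1563128/2081)*(1/250035) = 1563128/520322835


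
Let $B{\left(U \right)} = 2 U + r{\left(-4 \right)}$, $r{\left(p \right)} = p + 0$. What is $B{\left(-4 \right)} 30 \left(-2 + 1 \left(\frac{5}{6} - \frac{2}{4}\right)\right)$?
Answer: $600$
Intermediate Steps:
$r{\left(p \right)} = p$
$B{\left(U \right)} = -4 + 2 U$ ($B{\left(U \right)} = 2 U - 4 = -4 + 2 U$)
$B{\left(-4 \right)} 30 \left(-2 + 1 \left(\frac{5}{6} - \frac{2}{4}\right)\right) = \left(-4 + 2 \left(-4\right)\right) 30 \left(-2 + 1 \left(\frac{5}{6} - \frac{2}{4}\right)\right) = \left(-4 - 8\right) 30 \left(-2 + 1 \left(5 \cdot \frac{1}{6} - \frac{1}{2}\right)\right) = \left(-12\right) 30 \left(-2 + 1 \left(\frac{5}{6} - \frac{1}{2}\right)\right) = - 360 \left(-2 + 1 \cdot \frac{1}{3}\right) = - 360 \left(-2 + \frac{1}{3}\right) = \left(-360\right) \left(- \frac{5}{3}\right) = 600$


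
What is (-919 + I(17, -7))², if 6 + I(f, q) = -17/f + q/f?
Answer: 248031001/289 ≈ 8.5824e+5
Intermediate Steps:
I(f, q) = -6 - 17/f + q/f (I(f, q) = -6 + (-17/f + q/f) = -6 - 17/f + q/f)
(-919 + I(17, -7))² = (-919 + (-17 - 7 - 6*17)/17)² = (-919 + (-17 - 7 - 102)/17)² = (-919 + (1/17)*(-126))² = (-919 - 126/17)² = (-15749/17)² = 248031001/289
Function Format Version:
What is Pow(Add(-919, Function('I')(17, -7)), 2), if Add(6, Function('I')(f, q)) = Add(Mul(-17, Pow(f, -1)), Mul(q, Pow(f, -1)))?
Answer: Rational(248031001, 289) ≈ 8.5824e+5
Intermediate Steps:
Function('I')(f, q) = Add(-6, Mul(-17, Pow(f, -1)), Mul(q, Pow(f, -1))) (Function('I')(f, q) = Add(-6, Add(Mul(-17, Pow(f, -1)), Mul(q, Pow(f, -1)))) = Add(-6, Mul(-17, Pow(f, -1)), Mul(q, Pow(f, -1))))
Pow(Add(-919, Function('I')(17, -7)), 2) = Pow(Add(-919, Mul(Pow(17, -1), Add(-17, -7, Mul(-6, 17)))), 2) = Pow(Add(-919, Mul(Rational(1, 17), Add(-17, -7, -102))), 2) = Pow(Add(-919, Mul(Rational(1, 17), -126)), 2) = Pow(Add(-919, Rational(-126, 17)), 2) = Pow(Rational(-15749, 17), 2) = Rational(248031001, 289)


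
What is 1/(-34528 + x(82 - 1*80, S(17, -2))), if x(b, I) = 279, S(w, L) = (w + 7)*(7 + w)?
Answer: -1/34249 ≈ -2.9198e-5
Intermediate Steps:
S(w, L) = (7 + w)² (S(w, L) = (7 + w)*(7 + w) = (7 + w)²)
1/(-34528 + x(82 - 1*80, S(17, -2))) = 1/(-34528 + 279) = 1/(-34249) = -1/34249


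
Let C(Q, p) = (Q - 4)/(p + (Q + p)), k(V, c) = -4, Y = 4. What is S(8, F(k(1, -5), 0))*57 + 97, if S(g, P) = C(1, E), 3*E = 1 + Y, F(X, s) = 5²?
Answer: 748/13 ≈ 57.538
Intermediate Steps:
F(X, s) = 25
E = 5/3 (E = (1 + 4)/3 = (⅓)*5 = 5/3 ≈ 1.6667)
C(Q, p) = (-4 + Q)/(Q + 2*p)
S(g, P) = -9/13 (S(g, P) = (-4 + 1)/(1 + 2*(5/3)) = -3/(1 + 10/3) = -3/(13/3) = (3/13)*(-3) = -9/13)
S(8, F(k(1, -5), 0))*57 + 97 = -9/13*57 + 97 = -513/13 + 97 = 748/13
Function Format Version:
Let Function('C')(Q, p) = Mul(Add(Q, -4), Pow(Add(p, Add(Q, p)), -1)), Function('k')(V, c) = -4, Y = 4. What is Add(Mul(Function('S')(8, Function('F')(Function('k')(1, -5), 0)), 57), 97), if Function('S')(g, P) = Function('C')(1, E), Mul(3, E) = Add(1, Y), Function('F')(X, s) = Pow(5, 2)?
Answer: Rational(748, 13) ≈ 57.538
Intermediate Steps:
Function('F')(X, s) = 25
E = Rational(5, 3) (E = Mul(Rational(1, 3), Add(1, 4)) = Mul(Rational(1, 3), 5) = Rational(5, 3) ≈ 1.6667)
Function('C')(Q, p) = Mul(Pow(Add(Q, Mul(2, p)), -1), Add(-4, Q)) (Function('C')(Q, p) = Mul(Add(-4, Q), Pow(Add(Q, Mul(2, p)), -1)) = Mul(Pow(Add(Q, Mul(2, p)), -1), Add(-4, Q)))
Function('S')(g, P) = Rational(-9, 13) (Function('S')(g, P) = Mul(Pow(Add(1, Mul(2, Rational(5, 3))), -1), Add(-4, 1)) = Mul(Pow(Add(1, Rational(10, 3)), -1), -3) = Mul(Pow(Rational(13, 3), -1), -3) = Mul(Rational(3, 13), -3) = Rational(-9, 13))
Add(Mul(Function('S')(8, Function('F')(Function('k')(1, -5), 0)), 57), 97) = Add(Mul(Rational(-9, 13), 57), 97) = Add(Rational(-513, 13), 97) = Rational(748, 13)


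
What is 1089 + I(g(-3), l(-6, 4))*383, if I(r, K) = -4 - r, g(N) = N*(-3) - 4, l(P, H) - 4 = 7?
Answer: -2358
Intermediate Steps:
l(P, H) = 11 (l(P, H) = 4 + 7 = 11)
g(N) = -4 - 3*N (g(N) = -3*N - 4 = -4 - 3*N)
1089 + I(g(-3), l(-6, 4))*383 = 1089 + (-4 - (-4 - 3*(-3)))*383 = 1089 + (-4 - (-4 + 9))*383 = 1089 + (-4 - 1*5)*383 = 1089 + (-4 - 5)*383 = 1089 - 9*383 = 1089 - 3447 = -2358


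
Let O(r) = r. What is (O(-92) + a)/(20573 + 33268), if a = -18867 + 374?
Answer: -6195/17947 ≈ -0.34518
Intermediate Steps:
a = -18493
(O(-92) + a)/(20573 + 33268) = (-92 - 18493)/(20573 + 33268) = -18585/53841 = -18585*1/53841 = -6195/17947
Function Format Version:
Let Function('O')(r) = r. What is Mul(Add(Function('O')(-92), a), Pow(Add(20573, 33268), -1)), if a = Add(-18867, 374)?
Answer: Rational(-6195, 17947) ≈ -0.34518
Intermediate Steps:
a = -18493
Mul(Add(Function('O')(-92), a), Pow(Add(20573, 33268), -1)) = Mul(Add(-92, -18493), Pow(Add(20573, 33268), -1)) = Mul(-18585, Pow(53841, -1)) = Mul(-18585, Rational(1, 53841)) = Rational(-6195, 17947)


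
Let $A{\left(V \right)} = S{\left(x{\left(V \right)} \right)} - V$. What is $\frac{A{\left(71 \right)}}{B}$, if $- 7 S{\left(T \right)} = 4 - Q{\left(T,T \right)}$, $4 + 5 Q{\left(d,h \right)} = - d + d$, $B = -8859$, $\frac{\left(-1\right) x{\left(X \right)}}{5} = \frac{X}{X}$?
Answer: $\frac{2509}{310065} \approx 0.0080919$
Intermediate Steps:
$x{\left(X \right)} = -5$ ($x{\left(X \right)} = - 5 \frac{X}{X} = \left(-5\right) 1 = -5$)
$Q{\left(d,h \right)} = - \frac{4}{5}$ ($Q{\left(d,h \right)} = - \frac{4}{5} + \frac{- d + d}{5} = - \frac{4}{5} + \frac{1}{5} \cdot 0 = - \frac{4}{5} + 0 = - \frac{4}{5}$)
$S{\left(T \right)} = - \frac{24}{35}$ ($S{\left(T \right)} = - \frac{4 - - \frac{4}{5}}{7} = - \frac{4 + \frac{4}{5}}{7} = \left(- \frac{1}{7}\right) \frac{24}{5} = - \frac{24}{35}$)
$A{\left(V \right)} = - \frac{24}{35} - V$
$\frac{A{\left(71 \right)}}{B} = \frac{- \frac{24}{35} - 71}{-8859} = \left(- \frac{24}{35} - 71\right) \left(- \frac{1}{8859}\right) = \left(- \frac{2509}{35}\right) \left(- \frac{1}{8859}\right) = \frac{2509}{310065}$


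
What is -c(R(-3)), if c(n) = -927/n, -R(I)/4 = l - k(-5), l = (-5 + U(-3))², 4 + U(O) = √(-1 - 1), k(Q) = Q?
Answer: -309*I/(24*√2 + 112*I) ≈ -2.5269 - 0.76576*I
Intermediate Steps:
U(O) = -4 + I*√2 (U(O) = -4 + √(-1 - 1) = -4 + √(-2) = -4 + I*√2)
l = (-9 + I*√2)² (l = (-5 + (-4 + I*√2))² = (-9 + I*√2)² ≈ 79.0 - 25.456*I)
R(I) = -20 - 4*(9 - I*√2)² (R(I) = -4*((9 - I*√2)² - 1*(-5)) = -4*((9 - I*√2)² + 5) = -4*(5 + (9 - I*√2)²) = -20 - 4*(9 - I*√2)²)
-c(R(-3)) = -(-927)/(-336 + 72*I*√2) = 927/(-336 + 72*I*√2)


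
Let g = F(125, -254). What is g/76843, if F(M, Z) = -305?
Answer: -305/76843 ≈ -0.0039691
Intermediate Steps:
g = -305
g/76843 = -305/76843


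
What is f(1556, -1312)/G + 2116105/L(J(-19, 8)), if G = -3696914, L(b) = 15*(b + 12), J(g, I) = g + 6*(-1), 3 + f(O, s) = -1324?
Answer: -120354737557/11090742 ≈ -10852.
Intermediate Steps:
f(O, s) = -1327 (f(O, s) = -3 - 1324 = -1327)
J(g, I) = -6 + g (J(g, I) = g - 6 = -6 + g)
L(b) = 180 + 15*b (L(b) = 15*(12 + b) = 180 + 15*b)
f(1556, -1312)/G + 2116105/L(J(-19, 8)) = -1327/(-3696914) + 2116105/(180 + 15*(-6 - 19)) = -1327*(-1/3696914) + 2116105/(180 + 15*(-25)) = 1327/3696914 + 2116105/(180 - 375) = 1327/3696914 + 2116105/(-195) = 1327/3696914 + 2116105*(-1/195) = 1327/3696914 - 423221/39 = -120354737557/11090742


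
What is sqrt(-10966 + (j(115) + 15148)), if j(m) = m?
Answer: sqrt(4297) ≈ 65.552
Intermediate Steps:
sqrt(-10966 + (j(115) + 15148)) = sqrt(-10966 + (115 + 15148)) = sqrt(-10966 + 15263) = sqrt(4297)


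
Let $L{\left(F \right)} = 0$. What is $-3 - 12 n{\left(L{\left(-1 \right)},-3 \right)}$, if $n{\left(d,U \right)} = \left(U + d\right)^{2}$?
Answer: $-111$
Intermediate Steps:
$-3 - 12 n{\left(L{\left(-1 \right)},-3 \right)} = -3 - 12 \left(-3 + 0\right)^{2} = -3 - 12 \left(-3\right)^{2} = -3 - 108 = -111$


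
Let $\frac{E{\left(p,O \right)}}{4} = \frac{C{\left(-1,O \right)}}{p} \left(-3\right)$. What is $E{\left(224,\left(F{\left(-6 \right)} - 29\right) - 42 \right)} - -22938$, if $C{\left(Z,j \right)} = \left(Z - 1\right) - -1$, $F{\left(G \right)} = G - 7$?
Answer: $\frac{1284531}{56} \approx 22938.0$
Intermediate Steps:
$F{\left(G \right)} = -7 + G$
$C{\left(Z,j \right)} = Z$ ($C{\left(Z,j \right)} = \left(-1 + Z\right) + 1 = Z$)
$E{\left(p,O \right)} = \frac{12}{p}$ ($E{\left(p,O \right)} = 4 - \frac{1}{p} \left(-3\right) = 4 \frac{3}{p} = \frac{12}{p}$)
$E{\left(224,\left(F{\left(-6 \right)} - 29\right) - 42 \right)} - -22938 = \frac{12}{224} - -22938 = 12 \cdot \frac{1}{224} + 22938 = \frac{3}{56} + 22938 = \frac{1284531}{56}$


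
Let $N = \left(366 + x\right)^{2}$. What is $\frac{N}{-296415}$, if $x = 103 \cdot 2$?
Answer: $- \frac{327184}{296415} \approx -1.1038$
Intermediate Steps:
$x = 206$
$N = 327184$ ($N = \left(366 + 206\right)^{2} = 572^{2} = 327184$)
$\frac{N}{-296415} = \frac{327184}{-296415} = 327184 \left(- \frac{1}{296415}\right) = - \frac{327184}{296415}$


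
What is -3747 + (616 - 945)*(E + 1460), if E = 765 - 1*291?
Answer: -640033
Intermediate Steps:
E = 474 (E = 765 - 291 = 474)
-3747 + (616 - 945)*(E + 1460) = -3747 + (616 - 945)*(474 + 1460) = -3747 - 329*1934 = -3747 - 636286 = -640033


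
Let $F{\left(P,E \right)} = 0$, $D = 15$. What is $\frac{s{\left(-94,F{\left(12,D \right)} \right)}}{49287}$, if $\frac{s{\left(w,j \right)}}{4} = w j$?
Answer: $0$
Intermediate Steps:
$s{\left(w,j \right)} = 4 j w$ ($s{\left(w,j \right)} = 4 w j = 4 j w$)
$\frac{s{\left(-94,F{\left(12,D \right)} \right)}}{49287} = \frac{4 \cdot 0 \left(-94\right)}{49287} = 0 \cdot \frac{1}{49287} = 0$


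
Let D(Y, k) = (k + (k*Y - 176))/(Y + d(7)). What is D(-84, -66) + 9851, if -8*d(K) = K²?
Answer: 7060155/721 ≈ 9792.2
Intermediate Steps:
d(K) = -K²/8
D(Y, k) = (-176 + k + Y*k)/(-49/8 + Y) (D(Y, k) = (k + (k*Y - 176))/(Y - ⅛*7²) = (k + (Y*k - 176))/(Y - ⅛*49) = (k + (-176 + Y*k))/(Y - 49/8) = (-176 + k + Y*k)/(-49/8 + Y))
D(-84, -66) + 9851 = 8*(-176 - 66 - 84*(-66))/(-49 + 8*(-84)) + 9851 = 8*(-176 - 66 + 5544)/(-49 - 672) + 9851 = 8*5302/(-721) + 9851 = 8*(-1/721)*5302 + 9851 = -42416/721 + 9851 = 7060155/721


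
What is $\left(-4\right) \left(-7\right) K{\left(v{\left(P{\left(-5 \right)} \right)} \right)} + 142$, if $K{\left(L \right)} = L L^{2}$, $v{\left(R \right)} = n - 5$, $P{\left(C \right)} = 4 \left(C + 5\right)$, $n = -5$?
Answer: $-27858$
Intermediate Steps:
$P{\left(C \right)} = 20 + 4 C$ ($P{\left(C \right)} = 4 \left(5 + C\right) = 20 + 4 C$)
$v{\left(R \right)} = -10$ ($v{\left(R \right)} = -5 - 5 = -10$)
$K{\left(L \right)} = L^{3}$
$\left(-4\right) \left(-7\right) K{\left(v{\left(P{\left(-5 \right)} \right)} \right)} + 142 = \left(-4\right) \left(-7\right) \left(-10\right)^{3} + 142 = 28 \left(-1000\right) + 142 = -28000 + 142 = -27858$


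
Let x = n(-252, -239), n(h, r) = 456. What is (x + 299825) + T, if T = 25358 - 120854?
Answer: 204785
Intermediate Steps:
T = -95496
x = 456
(x + 299825) + T = (456 + 299825) - 95496 = 300281 - 95496 = 204785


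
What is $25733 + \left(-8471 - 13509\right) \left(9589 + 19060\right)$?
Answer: $-629679287$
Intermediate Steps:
$25733 + \left(-8471 - 13509\right) \left(9589 + 19060\right) = 25733 - 629705020 = -629679287$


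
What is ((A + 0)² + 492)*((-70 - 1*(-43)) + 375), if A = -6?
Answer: 183744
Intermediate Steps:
((A + 0)² + 492)*((-70 - 1*(-43)) + 375) = ((-6 + 0)² + 492)*((-70 - 1*(-43)) + 375) = ((-6)² + 492)*((-70 + 43) + 375) = (36 + 492)*(-27 + 375) = 528*348 = 183744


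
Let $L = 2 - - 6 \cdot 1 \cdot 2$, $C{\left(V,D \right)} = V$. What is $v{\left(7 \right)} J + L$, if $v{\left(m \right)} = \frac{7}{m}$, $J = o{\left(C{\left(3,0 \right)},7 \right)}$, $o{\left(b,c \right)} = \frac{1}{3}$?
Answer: $\frac{43}{3} \approx 14.333$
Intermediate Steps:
$o{\left(b,c \right)} = \frac{1}{3}$
$L = 14$ ($L = 2 - \left(-6\right) 2 = 2 - -12 = 2 + 12 = 14$)
$J = \frac{1}{3} \approx 0.33333$
$v{\left(7 \right)} J + L = \frac{7}{7} \cdot \frac{1}{3} + 14 = 7 \cdot \frac{1}{7} \cdot \frac{1}{3} + 14 = 1 \cdot \frac{1}{3} + 14 = \frac{1}{3} + 14 = \frac{43}{3}$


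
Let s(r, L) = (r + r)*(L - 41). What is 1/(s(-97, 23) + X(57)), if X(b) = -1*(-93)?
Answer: 1/3585 ≈ 0.00027894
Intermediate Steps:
s(r, L) = 2*r*(-41 + L) (s(r, L) = (2*r)*(-41 + L) = 2*r*(-41 + L))
X(b) = 93
1/(s(-97, 23) + X(57)) = 1/(2*(-97)*(-41 + 23) + 93) = 1/(2*(-97)*(-18) + 93) = 1/(3492 + 93) = 1/3585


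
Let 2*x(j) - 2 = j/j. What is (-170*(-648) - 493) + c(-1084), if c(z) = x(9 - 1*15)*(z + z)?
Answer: 106415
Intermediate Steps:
x(j) = 3/2 (x(j) = 1 + (j/j)/2 = 1 + (1/2)*1 = 1 + 1/2 = 3/2)
c(z) = 3*z (c(z) = 3*(z + z)/2 = 3*(2*z)/2 = 3*z)
(-170*(-648) - 493) + c(-1084) = (-170*(-648) - 493) + 3*(-1084) = (110160 - 493) - 3252 = 109667 - 3252 = 106415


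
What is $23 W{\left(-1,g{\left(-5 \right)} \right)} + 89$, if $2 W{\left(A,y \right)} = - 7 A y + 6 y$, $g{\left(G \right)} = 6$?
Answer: $986$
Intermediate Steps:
$W{\left(A,y \right)} = 3 y - \frac{7 A y}{2}$ ($W{\left(A,y \right)} = \frac{- 7 A y + 6 y}{2} = \frac{6 y - 7 A y}{2} = 3 y - \frac{7 A y}{2}$)
$23 W{\left(-1,g{\left(-5 \right)} \right)} + 89 = 23 \cdot \frac{1}{2} \cdot 6 \left(6 - -7\right) + 89 = 23 \cdot \frac{1}{2} \cdot 6 \left(6 + 7\right) + 89 = 23 \cdot \frac{1}{2} \cdot 6 \cdot 13 + 89 = 23 \cdot 39 + 89 = 897 + 89 = 986$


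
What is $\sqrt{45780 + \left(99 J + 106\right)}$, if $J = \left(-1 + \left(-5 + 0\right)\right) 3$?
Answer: $2 \sqrt{11026} \approx 210.01$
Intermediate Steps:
$J = -18$ ($J = \left(-1 - 5\right) 3 = \left(-6\right) 3 = -18$)
$\sqrt{45780 + \left(99 J + 106\right)} = \sqrt{45780 + \left(99 \left(-18\right) + 106\right)} = \sqrt{45780 + \left(-1782 + 106\right)} = \sqrt{45780 - 1676} = \sqrt{44104} = 2 \sqrt{11026}$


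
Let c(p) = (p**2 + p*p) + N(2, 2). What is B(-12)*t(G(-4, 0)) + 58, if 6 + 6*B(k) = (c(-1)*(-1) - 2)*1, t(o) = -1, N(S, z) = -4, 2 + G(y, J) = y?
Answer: 59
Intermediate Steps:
G(y, J) = -2 + y
c(p) = -4 + 2*p**2 (c(p) = (p**2 + p*p) - 4 = (p**2 + p**2) - 4 = 2*p**2 - 4 = -4 + 2*p**2)
B(k) = -1 (B(k) = -1 + (((-4 + 2*(-1)**2)*(-1) - 2)*1)/6 = -1 + (((-4 + 2*1)*(-1) - 2)*1)/6 = -1 + (((-4 + 2)*(-1) - 2)*1)/6 = -1 + ((-2*(-1) - 2)*1)/6 = -1 + ((2 - 2)*1)/6 = -1 + (0*1)/6 = -1 + (1/6)*0 = -1 + 0 = -1)
B(-12)*t(G(-4, 0)) + 58 = -1*(-1) + 58 = 1 + 58 = 59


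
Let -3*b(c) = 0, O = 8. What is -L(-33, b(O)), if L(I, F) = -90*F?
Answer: 0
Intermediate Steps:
b(c) = 0 (b(c) = -1/3*0 = 0)
-L(-33, b(O)) = -(-90)*0 = -1*0 = 0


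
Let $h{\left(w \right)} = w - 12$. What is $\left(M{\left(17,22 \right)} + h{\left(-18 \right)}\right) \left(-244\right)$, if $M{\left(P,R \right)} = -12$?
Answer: $10248$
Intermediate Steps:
$h{\left(w \right)} = -12 + w$
$\left(M{\left(17,22 \right)} + h{\left(-18 \right)}\right) \left(-244\right) = \left(-12 - 30\right) \left(-244\right) = \left(-42\right) \left(-244\right) = 10248$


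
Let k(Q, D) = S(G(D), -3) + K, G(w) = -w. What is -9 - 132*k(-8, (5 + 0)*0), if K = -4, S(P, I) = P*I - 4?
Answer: 1047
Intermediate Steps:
S(P, I) = -4 + I*P (S(P, I) = I*P - 4 = -4 + I*P)
k(Q, D) = -8 + 3*D (k(Q, D) = (-4 - (-3)*D) - 4 = (-4 + 3*D) - 4 = -8 + 3*D)
-9 - 132*k(-8, (5 + 0)*0) = -9 - 132*(-8 + 3*((5 + 0)*0)) = -9 - 132*(-8 + 3*(5*0)) = -9 - 132*(-8 + 3*0) = -9 - 132*(-8 + 0) = -9 - 132*(-8) = -9 + 1056 = 1047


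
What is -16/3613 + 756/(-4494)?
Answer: -66746/386591 ≈ -0.17265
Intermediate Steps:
-16/3613 + 756/(-4494) = -16*1/3613 + 756*(-1/4494) = -16/3613 - 18/107 = -66746/386591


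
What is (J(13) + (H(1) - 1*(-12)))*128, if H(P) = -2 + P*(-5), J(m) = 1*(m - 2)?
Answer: 2048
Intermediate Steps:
J(m) = -2 + m (J(m) = 1*(-2 + m) = -2 + m)
H(P) = -2 - 5*P
(J(13) + (H(1) - 1*(-12)))*128 = ((-2 + 13) + ((-2 - 5*1) - 1*(-12)))*128 = (11 + ((-2 - 5) + 12))*128 = (11 + (-7 + 12))*128 = (11 + 5)*128 = 16*128 = 2048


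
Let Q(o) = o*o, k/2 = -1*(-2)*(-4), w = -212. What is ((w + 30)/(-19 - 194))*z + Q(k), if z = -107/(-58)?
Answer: 1591049/6177 ≈ 257.58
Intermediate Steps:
z = 107/58 (z = -107*(-1/58) = 107/58 ≈ 1.8448)
k = -16 (k = 2*(-1*(-2)*(-4)) = 2*(2*(-4)) = 2*(-8) = -16)
Q(o) = o²
((w + 30)/(-19 - 194))*z + Q(k) = ((-212 + 30)/(-19 - 194))*(107/58) + (-16)² = -182/(-213)*(107/58) + 256 = -182*(-1/213)*(107/58) + 256 = (182/213)*(107/58) + 256 = 9737/6177 + 256 = 1591049/6177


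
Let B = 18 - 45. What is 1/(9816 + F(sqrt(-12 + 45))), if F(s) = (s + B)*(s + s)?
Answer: 61/602208 + sqrt(33)/1806624 ≈ 0.00010447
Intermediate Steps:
B = -27
F(s) = 2*s*(-27 + s) (F(s) = (s - 27)*(s + s) = (-27 + s)*(2*s) = 2*s*(-27 + s))
1/(9816 + F(sqrt(-12 + 45))) = 1/(9816 + 2*sqrt(-12 + 45)*(-27 + sqrt(-12 + 45))) = 1/(9816 + 2*sqrt(33)*(-27 + sqrt(33)))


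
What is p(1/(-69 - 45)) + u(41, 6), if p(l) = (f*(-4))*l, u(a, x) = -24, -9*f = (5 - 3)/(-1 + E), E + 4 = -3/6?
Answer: -135424/5643 ≈ -23.999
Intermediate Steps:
E = -9/2 (E = -4 - 3/6 = -4 - 3*⅙ = -4 - ½ = -9/2 ≈ -4.5000)
f = 4/99 (f = -(5 - 3)/(9*(-1 - 9/2)) = -2/(9*(-11/2)) = -2*(-2)/(9*11) = -⅑*(-4/11) = 4/99 ≈ 0.040404)
p(l) = -16*l/99 (p(l) = ((4/99)*(-4))*l = -16*l/99)
p(1/(-69 - 45)) + u(41, 6) = -16/(99*(-69 - 45)) - 24 = -16/99/(-114) - 24 = -16/99*(-1/114) - 24 = 8/5643 - 24 = -135424/5643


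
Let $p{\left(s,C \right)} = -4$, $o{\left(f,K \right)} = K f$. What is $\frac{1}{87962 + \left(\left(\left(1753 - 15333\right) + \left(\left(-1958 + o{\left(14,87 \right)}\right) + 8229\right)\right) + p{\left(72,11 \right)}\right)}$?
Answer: $\frac{1}{81867} \approx 1.2215 \cdot 10^{-5}$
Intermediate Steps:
$\frac{1}{87962 + \left(\left(\left(1753 - 15333\right) + \left(\left(-1958 + o{\left(14,87 \right)}\right) + 8229\right)\right) + p{\left(72,11 \right)}\right)} = \frac{1}{87962 + \left(\left(\left(1753 - 15333\right) + \left(\left(-1958 + 87 \cdot 14\right) + 8229\right)\right) - 4\right)} = \frac{1}{87962 + \left(\left(\left(1753 - 15333\right) + \left(\left(-1958 + 1218\right) + 8229\right)\right) - 4\right)} = \frac{1}{87962 + \left(\left(-13580 + \left(-740 + 8229\right)\right) - 4\right)} = \frac{1}{87962 + \left(\left(-13580 + 7489\right) - 4\right)} = \frac{1}{87962 - 6095} = \frac{1}{81867}$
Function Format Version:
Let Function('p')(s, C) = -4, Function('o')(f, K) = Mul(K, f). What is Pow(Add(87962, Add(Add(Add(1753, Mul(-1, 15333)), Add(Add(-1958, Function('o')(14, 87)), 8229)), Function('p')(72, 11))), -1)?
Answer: Rational(1, 81867) ≈ 1.2215e-5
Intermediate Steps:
Pow(Add(87962, Add(Add(Add(1753, Mul(-1, 15333)), Add(Add(-1958, Function('o')(14, 87)), 8229)), Function('p')(72, 11))), -1) = Pow(Add(87962, Add(Add(Add(1753, Mul(-1, 15333)), Add(Add(-1958, Mul(87, 14)), 8229)), -4)), -1) = Pow(Add(87962, Add(Add(Add(1753, -15333), Add(Add(-1958, 1218), 8229)), -4)), -1) = Pow(Add(87962, Add(Add(-13580, Add(-740, 8229)), -4)), -1) = Pow(Add(87962, Add(Add(-13580, 7489), -4)), -1) = Pow(Add(87962, Add(-6091, -4)), -1) = Pow(Add(87962, -6095), -1) = Pow(81867, -1) = Rational(1, 81867)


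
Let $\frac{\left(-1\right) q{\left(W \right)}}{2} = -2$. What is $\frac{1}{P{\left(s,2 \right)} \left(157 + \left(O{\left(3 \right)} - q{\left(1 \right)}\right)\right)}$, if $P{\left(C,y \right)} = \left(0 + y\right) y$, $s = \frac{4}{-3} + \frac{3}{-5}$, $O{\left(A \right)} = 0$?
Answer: $\frac{1}{612} \approx 0.001634$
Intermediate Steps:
$q{\left(W \right)} = 4$ ($q{\left(W \right)} = \left(-2\right) \left(-2\right) = 4$)
$s = - \frac{29}{15}$ ($s = 4 \left(- \frac{1}{3}\right) + 3 \left(- \frac{1}{5}\right) = - \frac{4}{3} - \frac{3}{5} = - \frac{29}{15} \approx -1.9333$)
$P{\left(C,y \right)} = y^{2}$ ($P{\left(C,y \right)} = y y = y^{2}$)
$\frac{1}{P{\left(s,2 \right)} \left(157 + \left(O{\left(3 \right)} - q{\left(1 \right)}\right)\right)} = \frac{1}{2^{2} \left(157 + \left(0 - 4\right)\right)} = \frac{1}{4 \left(157 + \left(0 - 4\right)\right)} = \frac{1}{4 \left(157 - 4\right)} = \frac{1}{4 \cdot 153} = \frac{1}{612}$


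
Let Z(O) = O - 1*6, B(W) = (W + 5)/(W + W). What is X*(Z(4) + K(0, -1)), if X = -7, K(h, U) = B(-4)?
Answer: 119/8 ≈ 14.875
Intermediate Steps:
B(W) = (5 + W)/(2*W) (B(W) = (5 + W)/((2*W)) = (5 + W)*(1/(2*W)) = (5 + W)/(2*W))
K(h, U) = -⅛ (K(h, U) = (½)*(5 - 4)/(-4) = (½)*(-¼)*1 = -⅛)
Z(O) = -6 + O (Z(O) = O - 6 = -6 + O)
X*(Z(4) + K(0, -1)) = -7*((-6 + 4) - ⅛) = -7*(-2 - ⅛) = -7*(-17/8) = 119/8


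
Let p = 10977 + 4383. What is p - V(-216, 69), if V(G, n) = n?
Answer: 15291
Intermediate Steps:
p = 15360
p - V(-216, 69) = 15360 - 1*69 = 15360 - 69 = 15291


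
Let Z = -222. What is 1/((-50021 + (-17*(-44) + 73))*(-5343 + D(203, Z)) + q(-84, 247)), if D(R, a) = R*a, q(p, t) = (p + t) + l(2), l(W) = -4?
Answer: 1/2480122959 ≈ 4.0321e-10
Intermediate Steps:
q(p, t) = -4 + p + t (q(p, t) = (p + t) - 4 = -4 + p + t)
1/((-50021 + (-17*(-44) + 73))*(-5343 + D(203, Z)) + q(-84, 247)) = 1/((-50021 + (-17*(-44) + 73))*(-5343 + 203*(-222)) + (-4 - 84 + 247)) = 1/((-50021 + (748 + 73))*(-5343 - 45066) + 159) = 1/((-50021 + 821)*(-50409) + 159) = 1/(-49200*(-50409) + 159) = 1/(2480122800 + 159) = 1/2480122959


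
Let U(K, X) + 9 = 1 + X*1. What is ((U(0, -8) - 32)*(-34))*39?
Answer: 63648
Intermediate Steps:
U(K, X) = -8 + X (U(K, X) = -9 + (1 + X*1) = -9 + (1 + X) = -8 + X)
((U(0, -8) - 32)*(-34))*39 = (((-8 - 8) - 32)*(-34))*39 = ((-16 - 32)*(-34))*39 = -48*(-34)*39 = 1632*39 = 63648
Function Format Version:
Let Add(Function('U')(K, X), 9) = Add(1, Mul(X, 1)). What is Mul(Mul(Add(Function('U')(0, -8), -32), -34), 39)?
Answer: 63648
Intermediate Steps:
Function('U')(K, X) = Add(-8, X) (Function('U')(K, X) = Add(-9, Add(1, Mul(X, 1))) = Add(-9, Add(1, X)) = Add(-8, X))
Mul(Mul(Add(Function('U')(0, -8), -32), -34), 39) = Mul(Mul(Add(Add(-8, -8), -32), -34), 39) = Mul(Mul(Add(-16, -32), -34), 39) = Mul(Mul(-48, -34), 39) = Mul(1632, 39) = 63648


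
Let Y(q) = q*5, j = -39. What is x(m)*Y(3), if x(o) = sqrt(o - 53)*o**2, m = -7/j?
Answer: 490*I*sqrt(20085)/19773 ≈ 3.512*I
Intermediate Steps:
Y(q) = 5*q
m = 7/39 (m = -7/(-39) = -7*(-1/39) = 7/39 ≈ 0.17949)
x(o) = o**2*sqrt(-53 + o) (x(o) = sqrt(-53 + o)*o**2 = o**2*sqrt(-53 + o))
x(m)*Y(3) = ((7/39)**2*sqrt(-53 + 7/39))*(5*3) = (49*sqrt(-2060/39)/1521)*15 = (49*(2*I*sqrt(20085)/39)/1521)*15 = (98*I*sqrt(20085)/59319)*15 = 490*I*sqrt(20085)/19773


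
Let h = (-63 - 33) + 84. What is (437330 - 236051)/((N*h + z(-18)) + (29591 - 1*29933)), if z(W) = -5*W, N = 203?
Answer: -67093/896 ≈ -74.881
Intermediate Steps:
h = -12 (h = -96 + 84 = -12)
(437330 - 236051)/((N*h + z(-18)) + (29591 - 1*29933)) = (437330 - 236051)/((203*(-12) - 5*(-18)) + (29591 - 1*29933)) = 201279/((-2436 + 90) + (29591 - 29933)) = 201279/(-2346 - 342) = 201279/(-2688) = 201279*(-1/2688) = -67093/896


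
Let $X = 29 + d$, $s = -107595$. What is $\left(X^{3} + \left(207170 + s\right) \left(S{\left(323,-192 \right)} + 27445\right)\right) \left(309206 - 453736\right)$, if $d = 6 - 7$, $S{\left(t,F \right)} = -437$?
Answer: $-388690823570560$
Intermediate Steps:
$d = -1$ ($d = 6 - 7 = -1$)
$X = 28$ ($X = 29 - 1 = 28$)
$\left(X^{3} + \left(207170 + s\right) \left(S{\left(323,-192 \right)} + 27445\right)\right) \left(309206 - 453736\right) = \left(28^{3} + \left(207170 - 107595\right) \left(-437 + 27445\right)\right) \left(309206 - 453736\right) = \left(21952 + 99575 \cdot 27008\right) \left(-144530\right) = \left(21952 + 2689321600\right) \left(-144530\right) = 2689343552 \left(-144530\right) = -388690823570560$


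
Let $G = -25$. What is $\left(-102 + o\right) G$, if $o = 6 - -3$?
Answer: $2325$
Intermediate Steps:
$o = 9$ ($o = 6 + 3 = 9$)
$\left(-102 + o\right) G = \left(-102 + 9\right) \left(-25\right) = \left(-93\right) \left(-25\right) = 2325$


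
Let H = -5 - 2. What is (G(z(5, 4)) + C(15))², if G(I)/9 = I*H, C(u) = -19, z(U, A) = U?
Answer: 111556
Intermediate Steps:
H = -7
G(I) = -63*I (G(I) = 9*(I*(-7)) = 9*(-7*I) = -63*I)
(G(z(5, 4)) + C(15))² = (-63*5 - 19)² = (-315 - 19)² = (-334)² = 111556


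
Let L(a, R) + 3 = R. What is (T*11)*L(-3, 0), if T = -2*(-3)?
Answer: -198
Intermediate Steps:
T = 6
L(a, R) = -3 + R
(T*11)*L(-3, 0) = (6*11)*(-3 + 0) = 66*(-3) = -198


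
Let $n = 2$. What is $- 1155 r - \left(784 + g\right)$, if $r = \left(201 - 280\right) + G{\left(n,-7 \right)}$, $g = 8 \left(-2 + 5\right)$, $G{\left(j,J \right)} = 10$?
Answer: $78887$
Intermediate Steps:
$g = 24$ ($g = 8 \cdot 3 = 24$)
$r = -69$ ($r = \left(201 - 280\right) + 10 = -79 + 10 = -69$)
$- 1155 r - \left(784 + g\right) = \left(-1155\right) \left(-69\right) - 808 = 79695 - 808 = 78887$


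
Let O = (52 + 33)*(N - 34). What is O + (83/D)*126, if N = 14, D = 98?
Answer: -11153/7 ≈ -1593.3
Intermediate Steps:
O = -1700 (O = (52 + 33)*(14 - 34) = 85*(-20) = -1700)
O + (83/D)*126 = -1700 + (83/98)*126 = -1700 + 747/7 = -11153/7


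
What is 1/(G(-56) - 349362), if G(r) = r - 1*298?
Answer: -1/349716 ≈ -2.8595e-6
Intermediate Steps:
G(r) = -298 + r (G(r) = r - 298 = -298 + r)
1/(G(-56) - 349362) = 1/((-298 - 56) - 349362) = 1/(-354 - 349362) = 1/(-349716) = -1/349716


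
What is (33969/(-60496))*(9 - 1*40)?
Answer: 1053039/60496 ≈ 17.407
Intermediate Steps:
(33969/(-60496))*(9 - 1*40) = (33969*(-1/60496))*(9 - 40) = -33969/60496*(-31) = 1053039/60496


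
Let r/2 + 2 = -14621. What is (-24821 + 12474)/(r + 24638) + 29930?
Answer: 137929787/4608 ≈ 29933.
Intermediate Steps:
r = -29246 (r = -4 + 2*(-14621) = -4 - 29242 = -29246)
(-24821 + 12474)/(r + 24638) + 29930 = (-24821 + 12474)/(-29246 + 24638) + 29930 = -12347/(-4608) + 29930 = -12347*(-1/4608) + 29930 = 12347/4608 + 29930 = 137929787/4608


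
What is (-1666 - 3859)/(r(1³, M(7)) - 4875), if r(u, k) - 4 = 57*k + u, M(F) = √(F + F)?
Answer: 1034875/910439 + 24225*√14/1820878 ≈ 1.1865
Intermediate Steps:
M(F) = √2*√F (M(F) = √(2*F) = √2*√F)
r(u, k) = 4 + u + 57*k (r(u, k) = 4 + (57*k + u) = 4 + (u + 57*k) = 4 + u + 57*k)
(-1666 - 3859)/(r(1³, M(7)) - 4875) = (-1666 - 3859)/((4 + 1³ + 57*(√2*√7)) - 4875) = -5525/((4 + 1 + 57*√14) - 4875) = -5525/((5 + 57*√14) - 4875) = -5525/(-4870 + 57*√14)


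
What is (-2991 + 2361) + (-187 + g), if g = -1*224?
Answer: -1041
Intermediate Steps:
g = -224
(-2991 + 2361) + (-187 + g) = (-2991 + 2361) + (-187 - 224) = -630 - 411 = -1041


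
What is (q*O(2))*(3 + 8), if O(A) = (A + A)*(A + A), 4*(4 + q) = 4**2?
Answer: 0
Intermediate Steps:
q = 0 (q = -4 + (1/4)*4**2 = -4 + (1/4)*16 = -4 + 4 = 0)
O(A) = 4*A**2 (O(A) = (2*A)*(2*A) = 4*A**2)
(q*O(2))*(3 + 8) = (0*(4*2**2))*(3 + 8) = (0*(4*4))*11 = (0*16)*11 = 0*11 = 0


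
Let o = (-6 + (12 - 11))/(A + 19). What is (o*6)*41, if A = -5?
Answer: -615/7 ≈ -87.857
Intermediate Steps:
o = -5/14 (o = (-6 + (12 - 11))/(-5 + 19) = (-6 + 1)/14 = -5*1/14 = -5/14 ≈ -0.35714)
(o*6)*41 = -5/14*6*41 = -15/7*41 = -615/7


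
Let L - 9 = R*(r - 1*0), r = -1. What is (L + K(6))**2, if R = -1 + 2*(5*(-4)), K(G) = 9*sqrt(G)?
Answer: 2986 + 900*sqrt(6) ≈ 5190.5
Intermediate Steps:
R = -41 (R = -1 + 2*(-20) = -1 - 40 = -41)
L = 50 (L = 9 - 41*(-1 - 1*0) = 9 - 41*(-1 + 0) = 9 - 41*(-1) = 9 + 41 = 50)
(L + K(6))**2 = (50 + 9*sqrt(6))**2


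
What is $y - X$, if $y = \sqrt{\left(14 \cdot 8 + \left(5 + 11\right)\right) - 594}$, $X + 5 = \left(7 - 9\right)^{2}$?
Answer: $1 + i \sqrt{466} \approx 1.0 + 21.587 i$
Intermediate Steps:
$X = -1$ ($X = -5 + \left(7 - 9\right)^{2} = -5 + \left(-2\right)^{2} = -5 + 4 = -1$)
$y = i \sqrt{466}$ ($y = \sqrt{\left(112 + 16\right) - 594} = \sqrt{128 - 594} = \sqrt{-466} = i \sqrt{466} \approx 21.587 i$)
$y - X = i \sqrt{466} - -1 = i \sqrt{466} + 1 = 1 + i \sqrt{466}$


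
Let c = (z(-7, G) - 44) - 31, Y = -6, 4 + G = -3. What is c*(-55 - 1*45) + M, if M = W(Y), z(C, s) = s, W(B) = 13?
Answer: 8213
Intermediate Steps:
G = -7 (G = -4 - 3 = -7)
M = 13
c = -82 (c = (-7 - 44) - 31 = -51 - 31 = -82)
c*(-55 - 1*45) + M = -82*(-55 - 1*45) + 13 = -82*(-55 - 45) + 13 = -82*(-100) + 13 = 8200 + 13 = 8213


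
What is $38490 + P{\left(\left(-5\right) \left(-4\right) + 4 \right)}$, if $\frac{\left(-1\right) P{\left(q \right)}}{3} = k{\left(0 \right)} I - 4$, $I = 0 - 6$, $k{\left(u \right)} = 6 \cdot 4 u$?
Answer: $38502$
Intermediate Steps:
$k{\left(u \right)} = 24 u$
$I = -6$ ($I = 0 - 6 = -6$)
$P{\left(q \right)} = 12$ ($P{\left(q \right)} = - 3 \left(24 \cdot 0 \left(-6\right) - 4\right) = - 3 \left(0 \left(-6\right) - 4\right) = - 3 \left(0 - 4\right) = \left(-3\right) \left(-4\right) = 12$)
$38490 + P{\left(\left(-5\right) \left(-4\right) + 4 \right)} = 38490 + 12 = 38502$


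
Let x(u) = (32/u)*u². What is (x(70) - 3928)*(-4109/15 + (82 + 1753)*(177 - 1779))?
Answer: 74439380392/15 ≈ 4.9626e+9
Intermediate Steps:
x(u) = 32*u
(x(70) - 3928)*(-4109/15 + (82 + 1753)*(177 - 1779)) = (32*70 - 3928)*(-4109/15 + (82 + 1753)*(177 - 1779)) = (2240 - 3928)*(-4109*1/15 + 1835*(-1602)) = -1688*(-4109/15 - 2939670) = -1688*(-44099159/15) = 74439380392/15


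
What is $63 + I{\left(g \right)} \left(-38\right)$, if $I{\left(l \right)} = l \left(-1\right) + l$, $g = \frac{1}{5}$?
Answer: $63$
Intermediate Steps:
$g = \frac{1}{5} \approx 0.2$
$I{\left(l \right)} = 0$ ($I{\left(l \right)} = - l + l = 0$)
$63 + I{\left(g \right)} \left(-38\right) = 63 + 0 \left(-38\right) = 63 + 0 = 63$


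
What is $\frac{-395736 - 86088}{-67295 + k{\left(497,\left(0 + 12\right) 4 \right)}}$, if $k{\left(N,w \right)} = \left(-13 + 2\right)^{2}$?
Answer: $\frac{240912}{33587} \approx 7.1728$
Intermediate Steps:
$k{\left(N,w \right)} = 121$ ($k{\left(N,w \right)} = \left(-11\right)^{2} = 121$)
$\frac{-395736 - 86088}{-67295 + k{\left(497,\left(0 + 12\right) 4 \right)}} = \frac{-395736 - 86088}{-67295 + 121} = - \frac{481824}{-67174} = \left(-481824\right) \left(- \frac{1}{67174}\right) = \frac{240912}{33587}$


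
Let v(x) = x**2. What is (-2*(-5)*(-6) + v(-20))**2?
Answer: 115600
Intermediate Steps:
(-2*(-5)*(-6) + v(-20))**2 = (-2*(-5)*(-6) + (-20)**2)**2 = (10*(-6) + 400)**2 = (-60 + 400)**2 = 340**2 = 115600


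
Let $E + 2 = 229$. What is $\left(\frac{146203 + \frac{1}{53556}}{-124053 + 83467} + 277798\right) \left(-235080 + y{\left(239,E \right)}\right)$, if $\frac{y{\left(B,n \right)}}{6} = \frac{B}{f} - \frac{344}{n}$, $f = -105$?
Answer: $- \frac{80562222970268714250461}{1233531515580} \approx -6.531 \cdot 10^{10}$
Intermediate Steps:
$E = 227$ ($E = -2 + 229 = 227$)
$y{\left(B,n \right)} = - \frac{2064}{n} - \frac{2 B}{35}$ ($y{\left(B,n \right)} = 6 \left(\frac{B}{-105} - \frac{344}{n}\right) = 6 \left(B \left(- \frac{1}{105}\right) - \frac{344}{n}\right) = 6 \left(- \frac{B}{105} - \frac{344}{n}\right) = 6 \left(- \frac{344}{n} - \frac{B}{105}\right) = - \frac{2064}{n} - \frac{2 B}{35}$)
$\left(\frac{146203 + \frac{1}{53556}}{-124053 + 83467} + 277798\right) \left(-235080 + y{\left(239,E \right)}\right) = \left(\frac{146203 + \frac{1}{53556}}{-124053 + 83467} + 277798\right) \left(-235080 - \left(\frac{478}{35} + \frac{2064}{227}\right)\right) = \left(\frac{146203 + \frac{1}{53556}}{-40586} + 277798\right) \left(-235080 - \frac{180746}{7945}\right) = \left(\frac{7830047869}{53556} \left(- \frac{1}{40586}\right) + 277798\right) \left(-235080 - \frac{180746}{7945}\right) = \left(- \frac{1118578267}{310517688} + 277798\right) \left(-235080 - \frac{180746}{7945}\right) = \frac{86260074112757}{310517688} \left(- \frac{1867891346}{7945}\right) = - \frac{80562222970268714250461}{1233531515580}$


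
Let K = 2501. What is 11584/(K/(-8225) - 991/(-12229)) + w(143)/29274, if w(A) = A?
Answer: -812116132477609/15636326538 ≈ -51938.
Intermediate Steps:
11584/(K/(-8225) - 991/(-12229)) + w(143)/29274 = 11584/(2501/(-8225) - 991/(-12229)) + 143/29274 = 11584/(2501*(-1/8225) - 991*(-1/12229)) + 143*(1/29274) = 11584/(-2501/8225 + 991/12229) + 143/29274 = 11584/(-3204822/14369075) + 143/29274 = 11584*(-14369075/3204822) + 143/29274 = -83225682400/1602411 + 143/29274 = -812116132477609/15636326538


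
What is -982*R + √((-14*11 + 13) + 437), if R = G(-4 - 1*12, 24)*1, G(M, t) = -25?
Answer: 24550 + 2*√74 ≈ 24567.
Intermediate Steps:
R = -25 (R = -25*1 = -25)
-982*R + √((-14*11 + 13) + 437) = -982*(-25) + √((-14*11 + 13) + 437) = 24550 + √((-154 + 13) + 437) = 24550 + √(-141 + 437) = 24550 + √296 = 24550 + 2*√74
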